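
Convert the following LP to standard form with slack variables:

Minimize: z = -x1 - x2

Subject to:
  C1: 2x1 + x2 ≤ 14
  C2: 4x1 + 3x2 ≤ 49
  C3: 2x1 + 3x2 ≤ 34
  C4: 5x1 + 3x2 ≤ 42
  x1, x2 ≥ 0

min z = -x1 - x2

s.t.
  2x1 + x2 + s1 = 14
  4x1 + 3x2 + s2 = 49
  2x1 + 3x2 + s3 = 34
  5x1 + 3x2 + s4 = 42
  x1, x2, s1, s2, s3, s4 ≥ 0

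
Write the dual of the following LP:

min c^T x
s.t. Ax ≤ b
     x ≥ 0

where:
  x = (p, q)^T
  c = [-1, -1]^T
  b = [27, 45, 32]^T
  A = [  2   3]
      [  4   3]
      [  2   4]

Primal min cᵀx s.t. Ax ≤ b, x ≥ 0  →  Dual max −bᵀy s.t. Aᵀy ≥ −c, y ≥ 0.

Maximize: z = -27y1 - 45y2 - 32y3

Subject to:
  2y1 + 4y2 + 2y3 ≥ 1
  3y1 + 3y2 + 4y3 ≥ 1
  y1, y2, y3 ≥ 0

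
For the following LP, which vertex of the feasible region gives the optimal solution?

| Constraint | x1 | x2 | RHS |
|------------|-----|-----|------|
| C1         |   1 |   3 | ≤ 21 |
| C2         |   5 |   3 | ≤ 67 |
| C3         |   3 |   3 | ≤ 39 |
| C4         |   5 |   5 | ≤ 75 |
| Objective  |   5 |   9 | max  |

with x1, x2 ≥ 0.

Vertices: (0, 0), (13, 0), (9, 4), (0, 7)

Evaluate the objective at each vertex of the feasible region:
  z(0, 0) = 0
  z(13, 0) = 65
  z(9, 4) = 81  ←
  z(0, 7) = 63
The maximum is at x1 = 9, x2 = 4.

(9, 4)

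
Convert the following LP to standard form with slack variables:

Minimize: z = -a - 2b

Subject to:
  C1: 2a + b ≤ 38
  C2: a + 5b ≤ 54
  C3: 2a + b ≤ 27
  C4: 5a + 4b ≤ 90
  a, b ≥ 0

min z = -a - 2b

s.t.
  2a + b + s1 = 38
  a + 5b + s2 = 54
  2a + b + s3 = 27
  5a + 4b + s4 = 90
  a, b, s1, s2, s3, s4 ≥ 0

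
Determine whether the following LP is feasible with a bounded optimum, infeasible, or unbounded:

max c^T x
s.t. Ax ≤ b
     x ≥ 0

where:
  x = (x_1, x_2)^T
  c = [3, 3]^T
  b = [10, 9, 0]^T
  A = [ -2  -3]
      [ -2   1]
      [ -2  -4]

Unbounded (objective can increase without bound)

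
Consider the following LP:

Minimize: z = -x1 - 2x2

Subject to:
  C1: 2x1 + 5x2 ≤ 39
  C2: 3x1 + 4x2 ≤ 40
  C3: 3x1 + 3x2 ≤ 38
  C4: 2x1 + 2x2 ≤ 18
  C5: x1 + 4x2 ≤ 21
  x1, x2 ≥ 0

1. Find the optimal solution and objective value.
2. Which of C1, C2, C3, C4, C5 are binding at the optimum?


1. x1 = 5, x2 = 4, z = -13
2. C4, C5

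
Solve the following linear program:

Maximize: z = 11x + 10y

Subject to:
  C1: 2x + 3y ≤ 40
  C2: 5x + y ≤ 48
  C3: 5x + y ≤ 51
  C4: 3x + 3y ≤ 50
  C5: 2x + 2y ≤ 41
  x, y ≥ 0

Evaluate the objective at each vertex of the feasible region:
  z(0, 0) = 0
  z(9.6, 0) = 105.6
  z(8, 8) = 168  ←
  z(0, 13.33) = 133.3
The maximum is at x = 8, y = 8.

x = 8, y = 8, z = 168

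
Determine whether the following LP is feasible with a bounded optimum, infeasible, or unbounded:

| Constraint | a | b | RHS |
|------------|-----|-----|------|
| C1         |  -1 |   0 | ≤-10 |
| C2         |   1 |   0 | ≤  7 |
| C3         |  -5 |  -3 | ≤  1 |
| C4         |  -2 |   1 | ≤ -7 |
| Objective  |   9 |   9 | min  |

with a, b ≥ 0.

Infeasible (no feasible solution exists)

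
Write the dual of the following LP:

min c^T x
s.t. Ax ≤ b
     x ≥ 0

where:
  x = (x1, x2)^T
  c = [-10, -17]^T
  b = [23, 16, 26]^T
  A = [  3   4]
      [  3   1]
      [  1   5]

Primal min cᵀx s.t. Ax ≤ b, x ≥ 0  →  Dual max −bᵀy s.t. Aᵀy ≥ −c, y ≥ 0.

Maximize: z = -23y1 - 16y2 - 26y3

Subject to:
  3y1 + 3y2 + y3 ≥ 10
  4y1 + y2 + 5y3 ≥ 17
  y1, y2, y3 ≥ 0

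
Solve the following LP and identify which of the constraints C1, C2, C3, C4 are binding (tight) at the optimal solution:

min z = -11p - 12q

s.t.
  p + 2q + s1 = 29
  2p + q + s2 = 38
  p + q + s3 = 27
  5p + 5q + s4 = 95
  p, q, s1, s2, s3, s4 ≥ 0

At p = 9, q = 10, compute slack b - a·x for each constraint:
  C1: 29 − 29 = 0  (binding)
  C2: 38 − 28 = 10  (slack)
  C3: 27 − 19 = 8  (slack)
  C4: 95 − 95 = 0  (binding)

Optimal: p = 9, q = 10
Binding: C1, C4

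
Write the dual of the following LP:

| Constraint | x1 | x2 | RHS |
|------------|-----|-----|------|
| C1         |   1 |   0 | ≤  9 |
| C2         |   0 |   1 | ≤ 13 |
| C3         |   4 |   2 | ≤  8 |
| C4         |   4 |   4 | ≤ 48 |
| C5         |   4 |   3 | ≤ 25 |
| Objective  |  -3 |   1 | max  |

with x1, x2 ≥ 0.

Primal max cᵀx s.t. Ax ≤ b, x ≥ 0  →  Dual min bᵀy s.t. Aᵀy ≥ c, y ≥ 0.

Minimize: z = 9y1 + 13y2 + 8y3 + 48y4 + 25y5

Subject to:
  y1 + 4y3 + 4y4 + 4y5 ≥ -3
  y2 + 2y3 + 4y4 + 3y5 ≥ 1
  y1, y2, y3, y4, y5 ≥ 0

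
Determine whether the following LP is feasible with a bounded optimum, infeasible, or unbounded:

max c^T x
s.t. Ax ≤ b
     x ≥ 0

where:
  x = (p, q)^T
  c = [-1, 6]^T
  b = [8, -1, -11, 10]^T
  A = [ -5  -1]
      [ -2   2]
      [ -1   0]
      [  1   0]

Infeasible (no feasible solution exists)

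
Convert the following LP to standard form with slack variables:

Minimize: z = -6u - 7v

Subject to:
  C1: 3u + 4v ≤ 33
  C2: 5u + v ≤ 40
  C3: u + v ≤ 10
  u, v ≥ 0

min z = -6u - 7v

s.t.
  3u + 4v + s1 = 33
  5u + v + s2 = 40
  u + v + s3 = 10
  u, v, s1, s2, s3 ≥ 0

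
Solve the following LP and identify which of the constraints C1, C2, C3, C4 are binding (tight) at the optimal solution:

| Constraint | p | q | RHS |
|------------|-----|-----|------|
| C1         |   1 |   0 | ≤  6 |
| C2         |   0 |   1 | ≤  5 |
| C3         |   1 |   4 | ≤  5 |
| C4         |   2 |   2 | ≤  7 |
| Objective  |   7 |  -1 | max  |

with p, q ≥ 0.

At p = 3.5, q = 0, compute slack b - a·x for each constraint:
  C1: 6 − 3.5 = 2.5  (slack)
  C2: 5 − 0 = 5  (slack)
  C3: 5 − 3.5 = 1.5  (slack)
  C4: 7 − 7 = 0  (binding)

Optimal: p = 3.5, q = 0
Binding: C4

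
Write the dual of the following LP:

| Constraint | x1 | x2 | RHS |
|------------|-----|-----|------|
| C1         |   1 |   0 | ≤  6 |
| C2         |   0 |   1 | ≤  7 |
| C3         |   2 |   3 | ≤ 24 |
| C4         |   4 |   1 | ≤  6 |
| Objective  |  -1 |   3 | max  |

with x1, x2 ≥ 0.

Primal max cᵀx s.t. Ax ≤ b, x ≥ 0  →  Dual min bᵀy s.t. Aᵀy ≥ c, y ≥ 0.

Minimize: z = 6y1 + 7y2 + 24y3 + 6y4

Subject to:
  y1 + 2y3 + 4y4 ≥ -1
  y2 + 3y3 + y4 ≥ 3
  y1, y2, y3, y4 ≥ 0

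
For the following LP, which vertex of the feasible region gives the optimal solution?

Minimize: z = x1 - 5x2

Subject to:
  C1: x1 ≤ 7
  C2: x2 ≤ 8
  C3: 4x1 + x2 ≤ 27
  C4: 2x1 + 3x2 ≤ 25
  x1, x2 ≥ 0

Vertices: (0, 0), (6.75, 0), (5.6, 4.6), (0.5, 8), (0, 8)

Evaluate the objective at each vertex of the feasible region:
  z(0, 0) = 0
  z(6.75, 0) = 6.75
  z(5.6, 4.6) = -17.4
  z(0.5, 8) = -39.5
  z(0, 8) = -40  ←
The minimum is at x1 = 0, x2 = 8.

(0, 8)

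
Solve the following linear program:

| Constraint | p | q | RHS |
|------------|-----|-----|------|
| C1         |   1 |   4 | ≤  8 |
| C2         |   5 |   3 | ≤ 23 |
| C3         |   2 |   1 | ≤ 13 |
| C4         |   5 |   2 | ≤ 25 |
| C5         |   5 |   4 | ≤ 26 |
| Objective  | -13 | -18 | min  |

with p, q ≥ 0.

Evaluate the objective at each vertex of the feasible region:
  z(0, 0) = 0
  z(4.6, 0) = -59.8
  z(4, 1) = -70  ←
  z(0, 2) = -36
The minimum is at p = 4, q = 1.

p = 4, q = 1, z = -70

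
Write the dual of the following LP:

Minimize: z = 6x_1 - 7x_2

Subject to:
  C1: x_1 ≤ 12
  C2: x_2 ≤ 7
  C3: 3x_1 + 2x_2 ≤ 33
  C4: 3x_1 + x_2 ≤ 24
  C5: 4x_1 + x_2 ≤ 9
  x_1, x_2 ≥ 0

Primal min cᵀx s.t. Ax ≤ b, x ≥ 0  →  Dual max −bᵀy s.t. Aᵀy ≥ −c, y ≥ 0.

Maximize: z = -12y1 - 7y2 - 33y3 - 24y4 - 9y5

Subject to:
  y1 + 3y3 + 3y4 + 4y5 ≥ -6
  y2 + 2y3 + y4 + y5 ≥ 7
  y1, y2, y3, y4, y5 ≥ 0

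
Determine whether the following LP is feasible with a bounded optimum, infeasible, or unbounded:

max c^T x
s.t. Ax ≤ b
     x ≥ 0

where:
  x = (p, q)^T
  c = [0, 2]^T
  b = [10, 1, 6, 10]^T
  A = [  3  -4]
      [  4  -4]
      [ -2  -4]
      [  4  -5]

Unbounded (objective can increase without bound)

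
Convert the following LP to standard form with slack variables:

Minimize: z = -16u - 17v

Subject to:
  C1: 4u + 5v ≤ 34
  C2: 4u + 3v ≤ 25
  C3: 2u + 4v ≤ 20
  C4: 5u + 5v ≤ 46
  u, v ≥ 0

min z = -16u - 17v

s.t.
  4u + 5v + s1 = 34
  4u + 3v + s2 = 25
  2u + 4v + s3 = 20
  5u + 5v + s4 = 46
  u, v, s1, s2, s3, s4 ≥ 0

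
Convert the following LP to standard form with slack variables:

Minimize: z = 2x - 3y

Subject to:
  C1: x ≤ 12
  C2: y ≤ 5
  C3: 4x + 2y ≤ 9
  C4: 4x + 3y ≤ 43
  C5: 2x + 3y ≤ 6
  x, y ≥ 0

min z = 2x - 3y

s.t.
  x + s1 = 12
  y + s2 = 5
  4x + 2y + s3 = 9
  4x + 3y + s4 = 43
  2x + 3y + s5 = 6
  x, y, s1, s2, s3, s4, s5 ≥ 0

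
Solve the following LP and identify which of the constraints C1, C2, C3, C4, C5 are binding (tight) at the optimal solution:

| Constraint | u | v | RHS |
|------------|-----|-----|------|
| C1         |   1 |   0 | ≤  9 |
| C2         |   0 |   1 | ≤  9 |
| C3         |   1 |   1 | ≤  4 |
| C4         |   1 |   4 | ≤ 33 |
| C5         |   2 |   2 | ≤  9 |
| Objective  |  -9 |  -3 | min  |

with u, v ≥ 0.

At u = 4, v = 0, compute slack b - a·x for each constraint:
  C1: 9 − 4 = 5  (slack)
  C2: 9 − 0 = 9  (slack)
  C3: 4 − 4 = 0  (binding)
  C4: 33 − 4 = 29  (slack)
  C5: 9 − 8 = 1  (slack)

Optimal: u = 4, v = 0
Binding: C3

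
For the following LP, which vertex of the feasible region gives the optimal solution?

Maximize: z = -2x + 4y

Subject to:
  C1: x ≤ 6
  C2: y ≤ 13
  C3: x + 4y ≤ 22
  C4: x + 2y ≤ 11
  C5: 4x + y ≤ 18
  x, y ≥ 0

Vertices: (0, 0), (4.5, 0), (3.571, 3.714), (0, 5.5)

Evaluate the objective at each vertex of the feasible region:
  z(0, 0) = 0
  z(4.5, 0) = -9
  z(3.571, 3.714) = 7.714
  z(0, 5.5) = 22  ←
The maximum is at x = 0, y = 5.5.

(0, 5.5)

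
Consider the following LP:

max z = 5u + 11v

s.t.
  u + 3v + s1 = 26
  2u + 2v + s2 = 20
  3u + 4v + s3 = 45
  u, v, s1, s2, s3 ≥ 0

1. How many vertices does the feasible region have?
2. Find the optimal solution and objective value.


1. 4
2. u = 2, v = 8, z = 98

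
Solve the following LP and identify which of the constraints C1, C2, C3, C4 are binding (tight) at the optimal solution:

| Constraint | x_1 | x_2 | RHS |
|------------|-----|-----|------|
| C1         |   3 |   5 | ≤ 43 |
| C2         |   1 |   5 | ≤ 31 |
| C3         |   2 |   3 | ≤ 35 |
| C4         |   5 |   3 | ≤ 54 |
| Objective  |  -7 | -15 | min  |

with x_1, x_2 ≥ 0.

At x_1 = 6, x_2 = 5, compute slack b - a·x for each constraint:
  C1: 43 − 43 = 0  (binding)
  C2: 31 − 31 = 0  (binding)
  C3: 35 − 27 = 8  (slack)
  C4: 54 − 45 = 9  (slack)

Optimal: x_1 = 6, x_2 = 5
Binding: C1, C2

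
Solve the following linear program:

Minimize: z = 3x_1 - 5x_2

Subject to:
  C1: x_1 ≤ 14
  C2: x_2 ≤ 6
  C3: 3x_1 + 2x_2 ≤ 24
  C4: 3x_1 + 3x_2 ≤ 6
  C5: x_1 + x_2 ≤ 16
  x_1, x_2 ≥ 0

Evaluate the objective at each vertex of the feasible region:
  z(0, 0) = 0
  z(2, 0) = 6
  z(0, 2) = -10  ←
The minimum is at x_1 = 0, x_2 = 2.

x_1 = 0, x_2 = 2, z = -10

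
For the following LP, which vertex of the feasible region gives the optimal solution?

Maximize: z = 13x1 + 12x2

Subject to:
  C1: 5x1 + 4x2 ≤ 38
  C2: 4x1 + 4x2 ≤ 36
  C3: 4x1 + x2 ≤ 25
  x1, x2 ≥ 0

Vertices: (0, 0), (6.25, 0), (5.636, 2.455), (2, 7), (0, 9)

Evaluate the objective at each vertex of the feasible region:
  z(0, 0) = 0
  z(6.25, 0) = 81.25
  z(5.636, 2.455) = 102.7
  z(2, 7) = 110  ←
  z(0, 9) = 108
The maximum is at x1 = 2, x2 = 7.

(2, 7)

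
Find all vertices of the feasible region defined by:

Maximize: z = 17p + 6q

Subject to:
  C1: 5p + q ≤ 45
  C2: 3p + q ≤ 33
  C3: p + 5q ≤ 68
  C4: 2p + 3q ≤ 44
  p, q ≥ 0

(0, 0), (9, 0), (7, 10), (2.286, 13.14), (0, 13.6)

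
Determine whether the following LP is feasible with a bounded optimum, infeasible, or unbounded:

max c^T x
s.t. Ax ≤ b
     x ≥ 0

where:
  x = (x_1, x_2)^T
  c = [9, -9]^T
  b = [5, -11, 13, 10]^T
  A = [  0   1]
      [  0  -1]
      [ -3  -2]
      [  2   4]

Infeasible (no feasible solution exists)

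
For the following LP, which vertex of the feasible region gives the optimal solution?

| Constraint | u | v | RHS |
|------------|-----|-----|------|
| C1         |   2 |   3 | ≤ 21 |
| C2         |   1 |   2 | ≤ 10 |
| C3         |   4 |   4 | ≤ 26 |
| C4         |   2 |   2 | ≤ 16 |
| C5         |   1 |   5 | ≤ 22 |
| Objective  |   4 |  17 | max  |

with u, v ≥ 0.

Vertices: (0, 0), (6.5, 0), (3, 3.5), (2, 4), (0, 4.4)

Evaluate the objective at each vertex of the feasible region:
  z(0, 0) = 0
  z(6.5, 0) = 26
  z(3, 3.5) = 71.5
  z(2, 4) = 76  ←
  z(0, 4.4) = 74.8
The maximum is at u = 2, v = 4.

(2, 4)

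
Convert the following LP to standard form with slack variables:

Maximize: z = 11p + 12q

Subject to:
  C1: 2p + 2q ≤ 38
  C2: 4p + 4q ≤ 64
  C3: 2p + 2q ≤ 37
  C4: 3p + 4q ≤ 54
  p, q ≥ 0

max z = 11p + 12q

s.t.
  2p + 2q + s1 = 38
  4p + 4q + s2 = 64
  2p + 2q + s3 = 37
  3p + 4q + s4 = 54
  p, q, s1, s2, s3, s4 ≥ 0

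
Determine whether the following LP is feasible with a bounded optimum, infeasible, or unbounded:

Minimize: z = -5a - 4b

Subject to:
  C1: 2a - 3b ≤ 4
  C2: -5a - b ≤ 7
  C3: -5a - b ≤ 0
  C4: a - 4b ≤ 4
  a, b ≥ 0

Unbounded (objective can decrease without bound)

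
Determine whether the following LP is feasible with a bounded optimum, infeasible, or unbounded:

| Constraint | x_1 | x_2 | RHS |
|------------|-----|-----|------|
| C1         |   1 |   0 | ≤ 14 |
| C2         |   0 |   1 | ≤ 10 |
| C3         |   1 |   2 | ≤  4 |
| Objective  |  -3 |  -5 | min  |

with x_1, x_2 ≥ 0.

Feasible with a bounded optimal solution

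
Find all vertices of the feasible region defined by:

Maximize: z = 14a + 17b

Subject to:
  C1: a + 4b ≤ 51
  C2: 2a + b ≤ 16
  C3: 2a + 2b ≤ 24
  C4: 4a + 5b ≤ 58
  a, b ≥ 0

(0, 0), (8, 0), (4, 8), (2, 10), (0, 11.6)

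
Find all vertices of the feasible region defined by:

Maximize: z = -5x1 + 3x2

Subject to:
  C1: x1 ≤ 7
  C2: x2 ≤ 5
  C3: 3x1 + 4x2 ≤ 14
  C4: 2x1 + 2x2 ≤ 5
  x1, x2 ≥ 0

(0, 0), (2.5, 0), (0, 2.5)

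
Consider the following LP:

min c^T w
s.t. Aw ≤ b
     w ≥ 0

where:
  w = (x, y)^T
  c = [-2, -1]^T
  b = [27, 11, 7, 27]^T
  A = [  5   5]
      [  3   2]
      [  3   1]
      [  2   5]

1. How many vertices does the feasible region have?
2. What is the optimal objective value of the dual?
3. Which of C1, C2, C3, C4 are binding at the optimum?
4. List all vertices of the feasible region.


1. 5
2. -6
3. C2, C3
4. (0, 0), (2.333, 0), (1, 4), (0.2, 5.2), (0, 5.4)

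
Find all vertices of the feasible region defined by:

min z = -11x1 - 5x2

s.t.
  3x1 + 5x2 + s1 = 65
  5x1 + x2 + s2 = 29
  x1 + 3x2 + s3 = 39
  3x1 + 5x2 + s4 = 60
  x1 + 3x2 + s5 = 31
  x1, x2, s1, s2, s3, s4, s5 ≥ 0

(0, 0), (5.8, 0), (4, 9), (0, 10.33)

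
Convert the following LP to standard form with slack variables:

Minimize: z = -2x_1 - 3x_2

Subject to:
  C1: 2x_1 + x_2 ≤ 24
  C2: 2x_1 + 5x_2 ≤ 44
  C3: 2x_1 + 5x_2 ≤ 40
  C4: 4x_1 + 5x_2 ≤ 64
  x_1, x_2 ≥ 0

min z = -2x_1 - 3x_2

s.t.
  2x_1 + x_2 + s1 = 24
  2x_1 + 5x_2 + s2 = 44
  2x_1 + 5x_2 + s3 = 40
  4x_1 + 5x_2 + s4 = 64
  x_1, x_2, s1, s2, s3, s4 ≥ 0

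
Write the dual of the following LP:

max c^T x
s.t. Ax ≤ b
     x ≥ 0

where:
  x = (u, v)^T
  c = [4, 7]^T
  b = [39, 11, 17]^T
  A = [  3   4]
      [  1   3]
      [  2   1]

Primal max cᵀx s.t. Ax ≤ b, x ≥ 0  →  Dual min bᵀy s.t. Aᵀy ≥ c, y ≥ 0.

Minimize: z = 39y1 + 11y2 + 17y3

Subject to:
  3y1 + y2 + 2y3 ≥ 4
  4y1 + 3y2 + y3 ≥ 7
  y1, y2, y3 ≥ 0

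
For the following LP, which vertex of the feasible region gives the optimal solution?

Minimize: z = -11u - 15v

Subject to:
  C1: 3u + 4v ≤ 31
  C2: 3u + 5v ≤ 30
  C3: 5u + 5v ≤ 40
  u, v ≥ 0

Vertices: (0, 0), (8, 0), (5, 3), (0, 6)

Evaluate the objective at each vertex of the feasible region:
  z(0, 0) = 0
  z(8, 0) = -88
  z(5, 3) = -100  ←
  z(0, 6) = -90
The minimum is at u = 5, v = 3.

(5, 3)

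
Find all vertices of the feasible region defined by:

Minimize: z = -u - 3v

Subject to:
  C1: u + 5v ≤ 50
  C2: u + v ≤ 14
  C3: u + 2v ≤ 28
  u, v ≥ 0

(0, 0), (14, 0), (5, 9), (0, 10)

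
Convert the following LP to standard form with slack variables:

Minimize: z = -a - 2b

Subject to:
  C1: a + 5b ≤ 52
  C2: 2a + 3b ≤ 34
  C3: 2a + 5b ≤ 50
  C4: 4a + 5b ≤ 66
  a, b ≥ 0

min z = -a - 2b

s.t.
  a + 5b + s1 = 52
  2a + 3b + s2 = 34
  2a + 5b + s3 = 50
  4a + 5b + s4 = 66
  a, b, s1, s2, s3, s4 ≥ 0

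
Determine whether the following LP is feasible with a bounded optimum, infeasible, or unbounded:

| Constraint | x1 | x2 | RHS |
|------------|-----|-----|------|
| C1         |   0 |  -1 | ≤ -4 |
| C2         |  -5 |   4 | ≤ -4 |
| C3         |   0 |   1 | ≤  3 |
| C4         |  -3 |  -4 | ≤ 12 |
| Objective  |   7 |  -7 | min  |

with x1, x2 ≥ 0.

Infeasible (no feasible solution exists)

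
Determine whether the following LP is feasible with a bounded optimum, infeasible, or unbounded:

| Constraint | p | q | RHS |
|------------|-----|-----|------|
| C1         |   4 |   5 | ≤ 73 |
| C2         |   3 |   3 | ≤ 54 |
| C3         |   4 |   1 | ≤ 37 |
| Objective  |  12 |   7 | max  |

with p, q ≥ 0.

Feasible with a bounded optimal solution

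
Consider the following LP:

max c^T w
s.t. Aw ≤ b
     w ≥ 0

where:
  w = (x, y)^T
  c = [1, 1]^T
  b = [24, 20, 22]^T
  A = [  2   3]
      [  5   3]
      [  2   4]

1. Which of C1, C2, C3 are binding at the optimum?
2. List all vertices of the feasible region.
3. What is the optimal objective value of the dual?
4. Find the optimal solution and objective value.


1. C2, C3
2. (0, 0), (4, 0), (1, 5), (0, 5.5)
3. 6
4. x = 1, y = 5, z = 6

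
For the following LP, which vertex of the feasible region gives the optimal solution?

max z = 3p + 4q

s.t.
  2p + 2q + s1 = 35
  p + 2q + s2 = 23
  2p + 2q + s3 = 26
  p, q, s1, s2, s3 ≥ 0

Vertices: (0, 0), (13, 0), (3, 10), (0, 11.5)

Evaluate the objective at each vertex of the feasible region:
  z(0, 0) = 0
  z(13, 0) = 39
  z(3, 10) = 49  ←
  z(0, 11.5) = 46
The maximum is at p = 3, q = 10.

(3, 10)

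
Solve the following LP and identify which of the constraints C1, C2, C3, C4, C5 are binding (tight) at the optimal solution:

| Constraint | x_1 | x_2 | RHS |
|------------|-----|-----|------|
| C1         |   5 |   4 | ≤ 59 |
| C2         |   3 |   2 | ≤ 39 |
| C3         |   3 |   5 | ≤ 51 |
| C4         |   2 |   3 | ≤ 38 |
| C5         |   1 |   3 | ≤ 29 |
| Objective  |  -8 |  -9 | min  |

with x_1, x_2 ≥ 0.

At x_1 = 7, x_2 = 6, compute slack b - a·x for each constraint:
  C1: 59 − 59 = 0  (binding)
  C2: 39 − 33 = 6  (slack)
  C3: 51 − 51 = 0  (binding)
  C4: 38 − 32 = 6  (slack)
  C5: 29 − 25 = 4  (slack)

Optimal: x_1 = 7, x_2 = 6
Binding: C1, C3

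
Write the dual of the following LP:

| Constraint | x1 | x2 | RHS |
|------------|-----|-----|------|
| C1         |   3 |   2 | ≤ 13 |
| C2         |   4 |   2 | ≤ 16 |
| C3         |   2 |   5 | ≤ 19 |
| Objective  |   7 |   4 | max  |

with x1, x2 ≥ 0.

Primal max cᵀx s.t. Ax ≤ b, x ≥ 0  →  Dual min bᵀy s.t. Aᵀy ≥ c, y ≥ 0.

Minimize: z = 13y1 + 16y2 + 19y3

Subject to:
  3y1 + 4y2 + 2y3 ≥ 7
  2y1 + 2y2 + 5y3 ≥ 4
  y1, y2, y3 ≥ 0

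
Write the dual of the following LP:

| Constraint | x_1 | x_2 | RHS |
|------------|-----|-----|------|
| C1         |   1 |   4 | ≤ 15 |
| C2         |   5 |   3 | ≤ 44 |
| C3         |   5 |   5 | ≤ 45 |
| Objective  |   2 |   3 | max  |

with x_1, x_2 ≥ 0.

Primal max cᵀx s.t. Ax ≤ b, x ≥ 0  →  Dual min bᵀy s.t. Aᵀy ≥ c, y ≥ 0.

Minimize: z = 15y1 + 44y2 + 45y3

Subject to:
  y1 + 5y2 + 5y3 ≥ 2
  4y1 + 3y2 + 5y3 ≥ 3
  y1, y2, y3 ≥ 0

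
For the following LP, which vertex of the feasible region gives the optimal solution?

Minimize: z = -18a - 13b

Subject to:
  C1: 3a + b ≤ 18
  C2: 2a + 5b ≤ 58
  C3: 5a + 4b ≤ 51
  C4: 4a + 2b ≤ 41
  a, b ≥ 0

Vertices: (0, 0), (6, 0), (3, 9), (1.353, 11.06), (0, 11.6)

Evaluate the objective at each vertex of the feasible region:
  z(0, 0) = 0
  z(6, 0) = -108
  z(3, 9) = -171  ←
  z(1.353, 11.06) = -168.1
  z(0, 11.6) = -150.8
The minimum is at a = 3, b = 9.

(3, 9)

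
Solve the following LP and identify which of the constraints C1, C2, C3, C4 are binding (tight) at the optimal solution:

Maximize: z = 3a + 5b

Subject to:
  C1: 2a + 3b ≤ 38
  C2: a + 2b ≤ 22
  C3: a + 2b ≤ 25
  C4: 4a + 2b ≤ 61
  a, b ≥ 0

At a = 10, b = 6, compute slack b - a·x for each constraint:
  C1: 38 − 38 = 0  (binding)
  C2: 22 − 22 = 0  (binding)
  C3: 25 − 22 = 3  (slack)
  C4: 61 − 52 = 9  (slack)

Optimal: a = 10, b = 6
Binding: C1, C2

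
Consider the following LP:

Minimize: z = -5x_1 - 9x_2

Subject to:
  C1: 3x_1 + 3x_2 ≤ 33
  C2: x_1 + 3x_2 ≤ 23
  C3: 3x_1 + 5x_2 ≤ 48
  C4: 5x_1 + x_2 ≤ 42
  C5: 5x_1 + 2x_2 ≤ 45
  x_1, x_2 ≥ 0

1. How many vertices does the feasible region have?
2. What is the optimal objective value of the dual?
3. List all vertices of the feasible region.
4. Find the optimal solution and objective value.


1. 6
2. -79
3. (0, 0), (8.4, 0), (7.8, 3), (7.667, 3.333), (5, 6), (0, 7.667)
4. x_1 = 5, x_2 = 6, z = -79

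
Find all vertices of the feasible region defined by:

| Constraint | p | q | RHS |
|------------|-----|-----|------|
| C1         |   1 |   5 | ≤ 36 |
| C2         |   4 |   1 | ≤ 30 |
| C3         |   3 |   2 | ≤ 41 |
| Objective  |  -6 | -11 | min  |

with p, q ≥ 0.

(0, 0), (7.5, 0), (6, 6), (0, 7.2)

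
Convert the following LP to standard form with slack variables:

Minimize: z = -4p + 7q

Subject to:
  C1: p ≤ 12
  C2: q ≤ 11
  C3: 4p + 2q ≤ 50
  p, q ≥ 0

min z = -4p + 7q

s.t.
  p + s1 = 12
  q + s2 = 11
  4p + 2q + s3 = 50
  p, q, s1, s2, s3 ≥ 0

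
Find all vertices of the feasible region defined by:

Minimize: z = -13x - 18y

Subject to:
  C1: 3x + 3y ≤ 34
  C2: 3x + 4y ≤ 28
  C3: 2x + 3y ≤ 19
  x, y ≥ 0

(0, 0), (9.333, 0), (8, 1), (0, 6.333)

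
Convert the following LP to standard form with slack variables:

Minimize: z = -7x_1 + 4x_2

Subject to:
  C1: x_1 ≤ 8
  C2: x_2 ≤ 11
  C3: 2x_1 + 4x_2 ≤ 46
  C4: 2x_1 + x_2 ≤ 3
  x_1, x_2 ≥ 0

min z = -7x_1 + 4x_2

s.t.
  x_1 + s1 = 8
  x_2 + s2 = 11
  2x_1 + 4x_2 + s3 = 46
  2x_1 + x_2 + s4 = 3
  x_1, x_2, s1, s2, s3, s4 ≥ 0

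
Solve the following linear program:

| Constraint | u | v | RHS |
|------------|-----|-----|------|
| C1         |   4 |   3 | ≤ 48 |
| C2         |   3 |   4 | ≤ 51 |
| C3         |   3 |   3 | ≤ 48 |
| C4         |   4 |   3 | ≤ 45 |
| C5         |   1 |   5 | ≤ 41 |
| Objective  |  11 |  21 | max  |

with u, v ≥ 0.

Evaluate the objective at each vertex of the feasible region:
  z(0, 0) = 0
  z(11.25, 0) = 123.8
  z(6, 7) = 213  ←
  z(0, 8.2) = 172.2
The maximum is at u = 6, v = 7.

u = 6, v = 7, z = 213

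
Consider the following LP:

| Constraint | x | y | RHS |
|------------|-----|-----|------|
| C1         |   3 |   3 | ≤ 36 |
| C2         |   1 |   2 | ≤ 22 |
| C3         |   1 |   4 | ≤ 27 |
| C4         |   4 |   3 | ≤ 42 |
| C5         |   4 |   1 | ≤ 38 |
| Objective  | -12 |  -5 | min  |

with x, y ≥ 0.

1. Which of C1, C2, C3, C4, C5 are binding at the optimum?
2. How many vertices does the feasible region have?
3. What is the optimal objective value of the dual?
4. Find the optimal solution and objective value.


1. C4, C5
2. 5
3. -118
4. x = 9, y = 2, z = -118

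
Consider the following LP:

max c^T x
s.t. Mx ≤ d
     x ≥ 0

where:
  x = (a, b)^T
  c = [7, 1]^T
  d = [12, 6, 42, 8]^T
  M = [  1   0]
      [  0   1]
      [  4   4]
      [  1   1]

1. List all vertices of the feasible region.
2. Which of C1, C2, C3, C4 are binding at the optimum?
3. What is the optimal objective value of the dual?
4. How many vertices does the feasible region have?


1. (0, 0), (8, 0), (2, 6), (0, 6)
2. C4
3. 56
4. 4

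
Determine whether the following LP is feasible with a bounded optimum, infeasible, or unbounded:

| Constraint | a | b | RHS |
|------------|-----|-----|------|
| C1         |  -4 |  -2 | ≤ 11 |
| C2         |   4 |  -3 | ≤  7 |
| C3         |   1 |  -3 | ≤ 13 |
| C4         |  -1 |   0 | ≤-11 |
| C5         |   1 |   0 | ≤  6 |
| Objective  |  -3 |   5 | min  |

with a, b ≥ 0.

Infeasible (no feasible solution exists)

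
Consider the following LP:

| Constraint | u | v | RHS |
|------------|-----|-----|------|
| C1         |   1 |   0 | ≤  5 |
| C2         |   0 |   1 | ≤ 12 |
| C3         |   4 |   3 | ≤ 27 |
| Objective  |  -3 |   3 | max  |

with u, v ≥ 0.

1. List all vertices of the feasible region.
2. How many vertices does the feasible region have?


1. (0, 0), (5, 0), (5, 2.333), (0, 9)
2. 4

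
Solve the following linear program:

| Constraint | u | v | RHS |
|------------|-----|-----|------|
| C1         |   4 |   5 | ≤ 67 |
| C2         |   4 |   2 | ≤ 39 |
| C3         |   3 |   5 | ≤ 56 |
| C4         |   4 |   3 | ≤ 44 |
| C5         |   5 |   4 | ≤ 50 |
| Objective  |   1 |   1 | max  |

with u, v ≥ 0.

Evaluate the objective at each vertex of the feasible region:
  z(0, 0) = 0
  z(9.75, 0) = 9.75
  z(9.333, 0.8333) = 10.17
  z(2, 10) = 12  ←
  z(0, 11.2) = 11.2
The maximum is at u = 2, v = 10.

u = 2, v = 10, z = 12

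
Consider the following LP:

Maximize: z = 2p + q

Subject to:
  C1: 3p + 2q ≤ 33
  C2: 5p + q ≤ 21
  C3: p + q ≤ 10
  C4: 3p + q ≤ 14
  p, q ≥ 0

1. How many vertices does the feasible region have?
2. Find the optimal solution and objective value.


1. 5
2. p = 2, q = 8, z = 12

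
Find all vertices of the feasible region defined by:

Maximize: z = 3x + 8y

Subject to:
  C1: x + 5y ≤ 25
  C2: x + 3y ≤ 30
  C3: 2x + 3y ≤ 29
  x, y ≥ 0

(0, 0), (14.5, 0), (10, 3), (0, 5)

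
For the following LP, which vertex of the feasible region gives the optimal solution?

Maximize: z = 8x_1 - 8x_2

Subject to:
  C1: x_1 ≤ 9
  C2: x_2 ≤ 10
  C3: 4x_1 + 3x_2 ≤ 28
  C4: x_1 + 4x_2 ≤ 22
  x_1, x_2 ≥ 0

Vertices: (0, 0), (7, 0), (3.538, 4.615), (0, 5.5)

Evaluate the objective at each vertex of the feasible region:
  z(0, 0) = 0
  z(7, 0) = 56  ←
  z(3.538, 4.615) = -8.615
  z(0, 5.5) = -44
The maximum is at x_1 = 7, x_2 = 0.

(7, 0)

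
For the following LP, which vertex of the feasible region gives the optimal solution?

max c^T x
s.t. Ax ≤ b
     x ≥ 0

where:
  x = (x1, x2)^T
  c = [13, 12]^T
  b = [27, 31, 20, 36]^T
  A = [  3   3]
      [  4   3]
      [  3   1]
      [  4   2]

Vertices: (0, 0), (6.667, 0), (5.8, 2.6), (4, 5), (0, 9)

Evaluate the objective at each vertex of the feasible region:
  z(0, 0) = 0
  z(6.667, 0) = 86.67
  z(5.8, 2.6) = 106.6
  z(4, 5) = 112  ←
  z(0, 9) = 108
The maximum is at x1 = 4, x2 = 5.

(4, 5)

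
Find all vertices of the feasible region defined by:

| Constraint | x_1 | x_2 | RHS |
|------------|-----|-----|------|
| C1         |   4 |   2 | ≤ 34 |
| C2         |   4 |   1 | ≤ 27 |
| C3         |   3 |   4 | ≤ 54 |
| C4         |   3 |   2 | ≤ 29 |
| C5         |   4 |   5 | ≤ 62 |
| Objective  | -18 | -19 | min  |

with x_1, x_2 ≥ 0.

(0, 0), (6.75, 0), (5, 7), (3, 10), (0, 12.4)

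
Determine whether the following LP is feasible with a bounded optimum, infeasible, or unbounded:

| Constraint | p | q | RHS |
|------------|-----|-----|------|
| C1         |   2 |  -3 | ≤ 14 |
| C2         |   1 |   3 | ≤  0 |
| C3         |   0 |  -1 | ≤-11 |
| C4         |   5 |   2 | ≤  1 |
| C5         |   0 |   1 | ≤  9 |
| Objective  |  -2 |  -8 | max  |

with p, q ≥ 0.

Infeasible (no feasible solution exists)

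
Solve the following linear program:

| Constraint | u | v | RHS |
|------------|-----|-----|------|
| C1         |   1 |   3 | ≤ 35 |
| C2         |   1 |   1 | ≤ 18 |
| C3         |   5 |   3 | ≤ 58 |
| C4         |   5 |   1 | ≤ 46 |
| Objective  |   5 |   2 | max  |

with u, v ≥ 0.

Evaluate the objective at each vertex of the feasible region:
  z(0, 0) = 0
  z(9.2, 0) = 46
  z(8, 6) = 52  ←
  z(5.75, 9.75) = 48.25
  z(0, 11.67) = 23.33
The maximum is at u = 8, v = 6.

u = 8, v = 6, z = 52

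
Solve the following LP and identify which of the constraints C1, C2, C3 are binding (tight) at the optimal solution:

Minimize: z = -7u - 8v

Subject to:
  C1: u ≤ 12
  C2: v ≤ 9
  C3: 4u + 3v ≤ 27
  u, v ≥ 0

At u = 0, v = 9, compute slack b - a·x for each constraint:
  C1: 12 − 0 = 12  (slack)
  C2: 9 − 9 = 0  (binding)
  C3: 27 − 27 = 0  (binding)

Optimal: u = 0, v = 9
Binding: C2, C3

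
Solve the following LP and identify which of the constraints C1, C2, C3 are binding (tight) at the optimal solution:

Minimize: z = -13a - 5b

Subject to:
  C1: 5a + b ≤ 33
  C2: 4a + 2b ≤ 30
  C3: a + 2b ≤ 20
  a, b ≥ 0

At a = 6, b = 3, compute slack b - a·x for each constraint:
  C1: 33 − 33 = 0  (binding)
  C2: 30 − 30 = 0  (binding)
  C3: 20 − 12 = 8  (slack)

Optimal: a = 6, b = 3
Binding: C1, C2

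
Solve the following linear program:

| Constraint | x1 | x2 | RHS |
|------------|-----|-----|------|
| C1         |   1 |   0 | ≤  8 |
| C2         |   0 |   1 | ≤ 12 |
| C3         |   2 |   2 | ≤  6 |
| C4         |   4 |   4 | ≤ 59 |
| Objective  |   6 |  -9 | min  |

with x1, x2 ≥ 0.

Evaluate the objective at each vertex of the feasible region:
  z(0, 0) = 0
  z(3, 0) = 18
  z(0, 3) = -27  ←
The minimum is at x1 = 0, x2 = 3.

x1 = 0, x2 = 3, z = -27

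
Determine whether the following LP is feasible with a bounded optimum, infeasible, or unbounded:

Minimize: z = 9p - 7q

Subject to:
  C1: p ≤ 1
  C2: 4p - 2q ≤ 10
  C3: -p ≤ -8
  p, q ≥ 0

Infeasible (no feasible solution exists)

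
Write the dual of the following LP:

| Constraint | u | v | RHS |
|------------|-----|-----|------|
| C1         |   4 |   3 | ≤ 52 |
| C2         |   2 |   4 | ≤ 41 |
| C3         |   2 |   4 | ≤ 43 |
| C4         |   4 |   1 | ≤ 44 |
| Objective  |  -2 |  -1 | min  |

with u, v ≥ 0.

Primal min cᵀx s.t. Ax ≤ b, x ≥ 0  →  Dual max −bᵀy s.t. Aᵀy ≥ −c, y ≥ 0.

Maximize: z = -52y1 - 41y2 - 43y3 - 44y4

Subject to:
  4y1 + 2y2 + 2y3 + 4y4 ≥ 2
  3y1 + 4y2 + 4y3 + y4 ≥ 1
  y1, y2, y3, y4 ≥ 0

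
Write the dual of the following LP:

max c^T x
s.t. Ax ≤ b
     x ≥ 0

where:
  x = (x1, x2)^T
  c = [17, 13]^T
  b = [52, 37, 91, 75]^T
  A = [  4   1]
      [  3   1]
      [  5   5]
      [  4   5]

Primal max cᵀx s.t. Ax ≤ b, x ≥ 0  →  Dual min bᵀy s.t. Aᵀy ≥ c, y ≥ 0.

Minimize: z = 52y1 + 37y2 + 91y3 + 75y4

Subject to:
  4y1 + 3y2 + 5y3 + 4y4 ≥ 17
  y1 + y2 + 5y3 + 5y4 ≥ 13
  y1, y2, y3, y4 ≥ 0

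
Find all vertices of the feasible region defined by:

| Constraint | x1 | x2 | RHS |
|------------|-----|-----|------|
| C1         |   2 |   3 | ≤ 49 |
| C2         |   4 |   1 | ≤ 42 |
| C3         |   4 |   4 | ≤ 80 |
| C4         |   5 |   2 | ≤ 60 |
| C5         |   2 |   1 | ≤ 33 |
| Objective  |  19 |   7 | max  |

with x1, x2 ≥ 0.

(0, 0), (10.5, 0), (8, 10), (7.455, 11.36), (0, 16.33)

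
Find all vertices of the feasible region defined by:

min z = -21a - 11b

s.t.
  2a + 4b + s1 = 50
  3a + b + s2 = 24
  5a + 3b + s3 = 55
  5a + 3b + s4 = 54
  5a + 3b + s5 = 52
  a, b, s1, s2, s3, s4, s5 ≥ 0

(0, 0), (8, 0), (5, 9), (4.143, 10.43), (0, 12.5)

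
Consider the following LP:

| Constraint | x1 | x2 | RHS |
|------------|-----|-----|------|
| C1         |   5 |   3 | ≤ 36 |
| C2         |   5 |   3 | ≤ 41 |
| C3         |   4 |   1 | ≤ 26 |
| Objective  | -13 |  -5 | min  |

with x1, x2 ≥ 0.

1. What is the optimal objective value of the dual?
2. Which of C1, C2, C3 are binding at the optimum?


1. -88
2. C1, C3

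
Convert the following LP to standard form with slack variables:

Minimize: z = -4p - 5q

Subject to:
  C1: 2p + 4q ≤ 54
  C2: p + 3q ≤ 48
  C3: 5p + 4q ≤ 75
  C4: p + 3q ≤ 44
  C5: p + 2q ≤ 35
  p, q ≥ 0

min z = -4p - 5q

s.t.
  2p + 4q + s1 = 54
  p + 3q + s2 = 48
  5p + 4q + s3 = 75
  p + 3q + s4 = 44
  p + 2q + s5 = 35
  p, q, s1, s2, s3, s4, s5 ≥ 0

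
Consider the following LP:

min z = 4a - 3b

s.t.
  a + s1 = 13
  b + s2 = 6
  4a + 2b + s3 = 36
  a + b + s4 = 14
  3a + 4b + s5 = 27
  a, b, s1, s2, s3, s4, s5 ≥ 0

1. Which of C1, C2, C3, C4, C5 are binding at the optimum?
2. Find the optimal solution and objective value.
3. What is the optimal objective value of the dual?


1. C2
2. a = 0, b = 6, z = -18
3. -18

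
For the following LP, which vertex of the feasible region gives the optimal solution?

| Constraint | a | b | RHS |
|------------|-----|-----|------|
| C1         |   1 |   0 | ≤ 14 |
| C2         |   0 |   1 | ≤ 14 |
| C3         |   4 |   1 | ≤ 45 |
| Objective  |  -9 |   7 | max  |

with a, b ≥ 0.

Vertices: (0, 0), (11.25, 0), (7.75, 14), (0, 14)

Evaluate the objective at each vertex of the feasible region:
  z(0, 0) = 0
  z(11.25, 0) = -101.2
  z(7.75, 14) = 28.25
  z(0, 14) = 98  ←
The maximum is at a = 0, b = 14.

(0, 14)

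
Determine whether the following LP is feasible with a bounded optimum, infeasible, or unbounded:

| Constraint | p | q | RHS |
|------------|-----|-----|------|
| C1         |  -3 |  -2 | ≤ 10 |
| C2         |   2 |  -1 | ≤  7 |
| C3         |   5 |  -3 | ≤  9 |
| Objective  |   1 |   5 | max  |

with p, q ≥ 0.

Unbounded (objective can increase without bound)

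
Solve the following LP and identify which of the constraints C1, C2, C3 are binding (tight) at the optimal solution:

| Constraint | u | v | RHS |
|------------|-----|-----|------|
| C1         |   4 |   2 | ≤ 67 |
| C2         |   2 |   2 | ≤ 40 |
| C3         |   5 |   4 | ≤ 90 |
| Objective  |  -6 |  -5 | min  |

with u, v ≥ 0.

At u = 10, v = 10, compute slack b - a·x for each constraint:
  C1: 67 − 60 = 7  (slack)
  C2: 40 − 40 = 0  (binding)
  C3: 90 − 90 = 0  (binding)

Optimal: u = 10, v = 10
Binding: C2, C3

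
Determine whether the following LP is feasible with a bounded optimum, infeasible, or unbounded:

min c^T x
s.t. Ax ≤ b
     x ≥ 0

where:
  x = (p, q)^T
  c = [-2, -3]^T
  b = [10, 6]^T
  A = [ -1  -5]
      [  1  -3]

Unbounded (objective can decrease without bound)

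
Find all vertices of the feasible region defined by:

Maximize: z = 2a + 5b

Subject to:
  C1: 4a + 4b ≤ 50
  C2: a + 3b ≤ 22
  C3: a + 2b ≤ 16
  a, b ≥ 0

(0, 0), (12.5, 0), (9, 3.5), (4, 6), (0, 7.333)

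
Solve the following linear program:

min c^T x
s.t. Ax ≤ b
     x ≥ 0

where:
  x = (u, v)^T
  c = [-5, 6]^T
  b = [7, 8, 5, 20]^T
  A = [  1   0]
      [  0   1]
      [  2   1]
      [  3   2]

Evaluate the objective at each vertex of the feasible region:
  z(0, 0) = 0
  z(2.5, 0) = -12.5  ←
  z(0, 5) = 30
The minimum is at u = 2.5, v = 0.

u = 2.5, v = 0, z = -12.5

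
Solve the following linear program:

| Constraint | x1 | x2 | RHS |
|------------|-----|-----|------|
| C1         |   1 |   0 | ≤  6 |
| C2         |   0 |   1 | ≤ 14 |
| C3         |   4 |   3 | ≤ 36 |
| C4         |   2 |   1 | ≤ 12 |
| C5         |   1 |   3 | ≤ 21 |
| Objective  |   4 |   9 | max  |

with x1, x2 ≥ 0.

Evaluate the objective at each vertex of the feasible region:
  z(0, 0) = 0
  z(6, 0) = 24
  z(3, 6) = 66  ←
  z(0, 7) = 63
The maximum is at x1 = 3, x2 = 6.

x1 = 3, x2 = 6, z = 66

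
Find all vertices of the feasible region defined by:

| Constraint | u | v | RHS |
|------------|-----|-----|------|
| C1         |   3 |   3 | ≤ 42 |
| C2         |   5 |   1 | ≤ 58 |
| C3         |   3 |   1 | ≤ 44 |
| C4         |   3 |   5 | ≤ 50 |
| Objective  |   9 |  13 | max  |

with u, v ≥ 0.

(0, 0), (11.6, 0), (11, 3), (10, 4), (0, 10)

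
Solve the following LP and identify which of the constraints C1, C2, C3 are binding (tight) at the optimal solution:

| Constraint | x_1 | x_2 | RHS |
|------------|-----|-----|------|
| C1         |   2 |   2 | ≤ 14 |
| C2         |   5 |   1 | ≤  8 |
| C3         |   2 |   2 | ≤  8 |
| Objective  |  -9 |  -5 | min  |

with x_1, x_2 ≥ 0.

At x_1 = 1, x_2 = 3, compute slack b - a·x for each constraint:
  C1: 14 − 8 = 6  (slack)
  C2: 8 − 8 = 0  (binding)
  C3: 8 − 8 = 0  (binding)

Optimal: x_1 = 1, x_2 = 3
Binding: C2, C3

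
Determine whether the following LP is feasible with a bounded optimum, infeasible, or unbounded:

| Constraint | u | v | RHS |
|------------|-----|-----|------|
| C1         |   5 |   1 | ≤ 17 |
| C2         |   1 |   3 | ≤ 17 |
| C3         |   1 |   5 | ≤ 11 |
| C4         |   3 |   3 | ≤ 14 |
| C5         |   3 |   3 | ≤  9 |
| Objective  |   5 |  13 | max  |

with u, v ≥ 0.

Feasible with a bounded optimal solution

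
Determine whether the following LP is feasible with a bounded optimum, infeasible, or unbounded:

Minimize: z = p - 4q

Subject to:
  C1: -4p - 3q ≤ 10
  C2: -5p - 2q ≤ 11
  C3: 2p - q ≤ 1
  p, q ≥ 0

Unbounded (objective can decrease without bound)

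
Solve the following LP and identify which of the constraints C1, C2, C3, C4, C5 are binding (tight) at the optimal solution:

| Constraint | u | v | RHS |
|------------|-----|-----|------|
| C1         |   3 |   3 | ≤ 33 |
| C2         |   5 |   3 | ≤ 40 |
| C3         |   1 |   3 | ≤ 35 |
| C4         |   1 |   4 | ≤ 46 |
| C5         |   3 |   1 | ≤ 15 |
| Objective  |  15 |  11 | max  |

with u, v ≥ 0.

At u = 2, v = 9, compute slack b - a·x for each constraint:
  C1: 33 − 33 = 0  (binding)
  C2: 40 − 37 = 3  (slack)
  C3: 35 − 29 = 6  (slack)
  C4: 46 − 38 = 8  (slack)
  C5: 15 − 15 = 0  (binding)

Optimal: u = 2, v = 9
Binding: C1, C5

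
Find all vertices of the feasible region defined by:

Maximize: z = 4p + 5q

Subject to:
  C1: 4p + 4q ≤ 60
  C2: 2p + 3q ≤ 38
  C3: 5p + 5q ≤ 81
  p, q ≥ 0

(0, 0), (15, 0), (7, 8), (0, 12.67)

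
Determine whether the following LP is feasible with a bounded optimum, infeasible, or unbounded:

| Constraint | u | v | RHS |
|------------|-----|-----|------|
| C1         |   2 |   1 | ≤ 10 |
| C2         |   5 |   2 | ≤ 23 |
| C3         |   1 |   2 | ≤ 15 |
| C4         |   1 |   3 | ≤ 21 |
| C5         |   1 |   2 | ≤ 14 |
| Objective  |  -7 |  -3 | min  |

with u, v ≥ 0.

Feasible with a bounded optimal solution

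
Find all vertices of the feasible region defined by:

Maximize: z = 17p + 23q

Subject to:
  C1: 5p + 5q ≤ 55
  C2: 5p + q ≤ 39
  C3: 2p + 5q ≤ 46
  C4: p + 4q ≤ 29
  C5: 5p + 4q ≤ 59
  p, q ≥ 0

(0, 0), (7.8, 0), (7, 4), (5, 6), (0, 7.25)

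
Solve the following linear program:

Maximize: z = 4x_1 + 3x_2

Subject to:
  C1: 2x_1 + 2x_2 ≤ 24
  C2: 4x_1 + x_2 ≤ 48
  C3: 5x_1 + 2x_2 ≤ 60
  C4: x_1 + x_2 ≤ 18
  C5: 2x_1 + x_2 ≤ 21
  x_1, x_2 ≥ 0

Evaluate the objective at each vertex of the feasible region:
  z(0, 0) = 0
  z(10.5, 0) = 42
  z(9, 3) = 45  ←
  z(0, 12) = 36
The maximum is at x_1 = 9, x_2 = 3.

x_1 = 9, x_2 = 3, z = 45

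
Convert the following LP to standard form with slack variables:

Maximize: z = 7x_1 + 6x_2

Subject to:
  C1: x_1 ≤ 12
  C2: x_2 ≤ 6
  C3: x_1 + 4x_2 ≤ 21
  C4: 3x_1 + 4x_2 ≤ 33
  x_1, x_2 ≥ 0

max z = 7x_1 + 6x_2

s.t.
  x_1 + s1 = 12
  x_2 + s2 = 6
  x_1 + 4x_2 + s3 = 21
  3x_1 + 4x_2 + s4 = 33
  x_1, x_2, s1, s2, s3, s4 ≥ 0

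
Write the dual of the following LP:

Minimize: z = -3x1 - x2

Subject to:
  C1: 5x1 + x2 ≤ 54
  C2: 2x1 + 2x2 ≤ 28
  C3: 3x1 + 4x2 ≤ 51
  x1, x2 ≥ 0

Primal min cᵀx s.t. Ax ≤ b, x ≥ 0  →  Dual max −bᵀy s.t. Aᵀy ≥ −c, y ≥ 0.

Maximize: z = -54y1 - 28y2 - 51y3

Subject to:
  5y1 + 2y2 + 3y3 ≥ 3
  y1 + 2y2 + 4y3 ≥ 1
  y1, y2, y3 ≥ 0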